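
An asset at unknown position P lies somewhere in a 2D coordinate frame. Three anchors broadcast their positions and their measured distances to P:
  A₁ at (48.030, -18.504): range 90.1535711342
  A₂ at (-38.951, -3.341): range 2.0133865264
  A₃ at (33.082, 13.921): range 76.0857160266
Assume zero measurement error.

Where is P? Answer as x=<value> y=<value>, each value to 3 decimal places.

x=-40.914 y=-3.787

eq1: (x − 48.030)² + (y + 18.504)² = 90.1535711342²
eq2: (x + 38.951)² + (y + 3.341)² = 2.0133865264²
eq3: (x − 33.082)² + (y − 13.921)² = 76.0857160266²
eq3−eq2, eq3−eq1 (x²,y² cancel):
  -144.066·x − 34.524·y = 6025.112175
  29.896·x − 64.850·y = -977.564254
det = -144.066·-64.850 − -34.524·29.896 = 10374.809604
x = (6025.112175·-64.850 − -34.524·-977.564254) / 10374.809604 = -40.914288
y = (-144.066·-977.564254 − 6025.112175·29.896) / 10374.809604 = -3.787345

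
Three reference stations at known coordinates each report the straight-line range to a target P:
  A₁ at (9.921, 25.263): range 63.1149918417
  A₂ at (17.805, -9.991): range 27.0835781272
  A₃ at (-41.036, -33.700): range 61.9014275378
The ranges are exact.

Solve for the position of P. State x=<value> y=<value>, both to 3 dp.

x=20.782 y=-36.910

eq1: (x − 9.921)² + (y − 25.263)² = 63.1149918417²
eq2: (x − 17.805)² + (y + 9.991)² = 27.0835781272²
eq3: (x + 41.036)² + (y + 33.700)² = 61.9014275378²
eq3−eq1, eq3−eq2 (x²,y² cancel):
  101.914·x + 117.926·y = -2234.713350
  117.682·x + 47.418·y = 695.461337
det = 101.914·47.418 − 117.926·117.682 = -9045.209480
x = (-2234.713350·47.418 − 117.926·695.461337) / -9045.209480 = 20.782118
y = (101.914·695.461337 − -2234.713350·117.682) / -9045.209480 = -36.910453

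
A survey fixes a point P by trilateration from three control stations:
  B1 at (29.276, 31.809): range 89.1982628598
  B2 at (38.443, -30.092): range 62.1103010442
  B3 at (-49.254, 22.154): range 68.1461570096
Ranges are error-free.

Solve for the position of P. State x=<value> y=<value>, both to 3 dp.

eq1: (x − 29.276)² + (y − 31.809)² = 89.1982628598²
eq2: (x − 38.443)² + (y + 30.092)² = 62.1103010442²
eq3: (x + 49.254)² + (y − 22.154)² = 68.1461570096²
eq3−eq1, eq3−eq2 (x²,y² cancel):
  157.060·x + 19.310·y = -4360.290957
  175.394·x − 104.492·y = 252.845700
det = 157.060·-104.492 − 19.310·175.394 = -19798.371660
x = (-4360.290957·-104.492 − 19.310·252.845700) / -19798.371660 = -22.766169
y = (157.060·252.845700 − -4360.290957·175.394) / -19798.371660 = -40.633686

x=-22.766 y=-40.634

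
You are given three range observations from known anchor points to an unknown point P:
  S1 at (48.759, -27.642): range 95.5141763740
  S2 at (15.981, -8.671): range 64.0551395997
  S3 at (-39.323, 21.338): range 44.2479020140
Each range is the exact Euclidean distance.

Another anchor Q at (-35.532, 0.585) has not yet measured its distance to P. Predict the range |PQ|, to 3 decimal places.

eq1: (x − 48.759)² + (y + 27.642)² = 95.5141763740²
eq2: (x − 15.981)² + (y + 8.671)² = 64.0551395997²
eq3: (x + 39.323)² + (y − 21.338)² = 44.2479020140²
eq2−eq3, eq2−eq1 (x²,y² cancel):
  -110.608·x + 60.018·y = 3816.214047
  65.556·x − 37.942·y = -2208.955336
det = -110.608·-37.942 − 60.018·65.556 = 262.148728
x = (3816.214047·-37.942 − 60.018·-2208.955336) / 262.148728 = -46.606032
y = (-110.608·-2208.955336 − 3816.214047·65.556) / 262.148728 = -22.306407
|P − Q| = √((-46.606032 − -35.532)² + (-22.306407 − 0.585)²) = 25.429328

25.429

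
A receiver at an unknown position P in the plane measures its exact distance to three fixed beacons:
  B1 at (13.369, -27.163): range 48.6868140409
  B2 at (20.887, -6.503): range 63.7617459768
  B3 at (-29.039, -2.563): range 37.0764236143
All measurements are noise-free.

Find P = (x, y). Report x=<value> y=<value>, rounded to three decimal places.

x=-33.771 y=-39.336

eq1: (x − 13.369)² + (y + 27.163)² = 48.6868140409²
eq2: (x − 20.887)² + (y + 6.503)² = 63.7617459768²
eq3: (x + 29.039)² + (y + 2.563)² = 37.0764236143²
eq2−eq3, eq2−eq1 (x²,y² cancel):
  -99.852·x + 7.880·y = 3062.175774
  -15.036·x − 41.320·y = 2133.157341
det = -99.852·-41.320 − 7.880·-15.036 = 4244.368320
x = (3062.175774·-41.320 − 7.880·2133.157341) / 4244.368320 = -33.771429
y = (-99.852·2133.157341 − 3062.175774·-15.036) / 4244.368320 = -39.336160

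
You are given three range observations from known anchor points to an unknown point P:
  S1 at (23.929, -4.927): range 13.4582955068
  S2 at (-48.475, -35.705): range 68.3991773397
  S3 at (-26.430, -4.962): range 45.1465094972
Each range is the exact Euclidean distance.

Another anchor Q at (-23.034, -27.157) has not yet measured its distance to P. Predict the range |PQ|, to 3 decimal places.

41.597

eq1: (x − 23.929)² + (y + 4.927)² = 13.4582955068²
eq2: (x + 48.475)² + (y + 35.705)² = 68.3991773397²
eq3: (x + 26.430)² + (y + 4.962)² = 45.1465094972²
eq2−eq3, eq2−eq1 (x²,y² cancel):
  44.090·x + 61.486·y = -261.266165
  144.808·x + 61.556·y = 1469.521463
det = 44.090·61.556 − 61.486·144.808 = -6189.660648
x = (-261.266165·61.556 − 61.486·1469.521463) / -6189.660648 = 17.196015
y = (44.090·1469.521463 − -261.266165·144.808) / -6189.660648 = -16.580009
|P − Q| = √((17.196015 − -23.034)² + (-16.580009 − -27.157)²) = 41.597197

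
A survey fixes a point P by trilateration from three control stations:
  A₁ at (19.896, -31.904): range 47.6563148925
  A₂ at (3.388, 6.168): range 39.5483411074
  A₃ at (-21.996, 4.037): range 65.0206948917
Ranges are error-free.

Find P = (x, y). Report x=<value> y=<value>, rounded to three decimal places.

x=42.759 y=9.910

eq1: (x − 19.896)² + (y + 31.904)² = 47.6563148925²
eq2: (x − 3.388)² + (y − 6.168)² = 39.5483411074²
eq3: (x + 21.996)² + (y − 4.037)² = 65.0206948917²
eq1−eq2, eq1−eq3 (x²,y² cancel):
  -33.016·x + 76.144·y = -657.140199
  -83.784·x + 71.882·y = -2870.161062
det = -33.016·71.882 − 76.144·-83.784 = 4006.392784
x = (-657.140199·71.882 − 76.144·-2870.161062) / 4006.392784 = 42.758911
y = (-33.016·-2870.161062 − -657.140199·-83.784) / 4006.392784 = 9.910013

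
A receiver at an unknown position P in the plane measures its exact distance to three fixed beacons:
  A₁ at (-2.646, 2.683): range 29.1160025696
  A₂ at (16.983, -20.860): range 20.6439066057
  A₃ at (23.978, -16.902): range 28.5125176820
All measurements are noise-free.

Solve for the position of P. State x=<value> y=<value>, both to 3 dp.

eq1: (x + 2.646)² + (y − 2.683)² = 29.1160025696²
eq2: (x − 16.983)² + (y + 20.860)² = 20.6439066057²
eq3: (x − 23.978)² + (y + 16.902)² = 28.5125176820²
eq1−eq3, eq1−eq2 (x²,y² cancel):
  53.248·x − 39.170·y = 881.200224
  39.258·x − 47.086·y = 1130.932810
det = 53.248·-47.086 − -39.170·39.258 = -969.499468
x = (881.200224·-47.086 − -39.170·1130.932810) / -969.499468 = -2.894735
y = (53.248·1130.932810 − 881.200224·39.258) / -969.499468 = -26.431940

x=-2.895 y=-26.432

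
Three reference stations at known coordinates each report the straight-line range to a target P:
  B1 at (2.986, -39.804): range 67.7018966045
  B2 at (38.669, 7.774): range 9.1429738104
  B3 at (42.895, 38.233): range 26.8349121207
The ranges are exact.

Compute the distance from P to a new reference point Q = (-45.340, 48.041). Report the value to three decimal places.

eq1: (x − 2.986)² + (y + 39.804)² = 67.7018966045²
eq2: (x − 38.669)² + (y − 7.774)² = 9.1429738104²
eq3: (x − 42.895)² + (y − 38.233)² = 26.8349121207²
eq2−eq1, eq2−eq3 (x²,y² cancel):
  -71.366·x − 95.156·y = -4462.404859
  8.452·x + 60.918·y = 1109.498139
det = -71.366·60.918 − -95.156·8.452 = -3543.215476
x = (-4462.404859·60.918 − -95.156·1109.498139) / -3543.215476 = 46.924997
y = (-71.366·1109.498139 − -4462.404859·8.452) / -3543.215476 = 11.702421
|P − Q| = √((46.924997 − -45.340)² + (11.702421 − 48.041)²) = 99.163108

99.163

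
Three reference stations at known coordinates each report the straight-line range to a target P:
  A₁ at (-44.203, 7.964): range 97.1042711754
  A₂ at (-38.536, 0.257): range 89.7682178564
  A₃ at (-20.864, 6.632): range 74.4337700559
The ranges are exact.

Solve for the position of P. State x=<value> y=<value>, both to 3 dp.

eq1: (x + 44.203)² + (y − 7.964)² = 97.1042711754²
eq2: (x + 38.536)² + (y − 0.257)² = 89.7682178564²
eq3: (x + 20.864)² + (y − 6.632)² = 74.4337700559²
eq1−eq3, eq1−eq2 (x²,y² cancel):
  46.678·x − 2.664·y = 2350.812771
  11.334·x − 15.414·y = 838.665383
det = 46.678·-15.414 − -2.664·11.334 = -689.300916
x = (2350.812771·-15.414 − -2.664·838.665383) / -689.300916 = 49.327112
y = (46.678·838.665383 − 2350.812771·11.334) / -689.300916 = -18.138828

x=49.327 y=-18.139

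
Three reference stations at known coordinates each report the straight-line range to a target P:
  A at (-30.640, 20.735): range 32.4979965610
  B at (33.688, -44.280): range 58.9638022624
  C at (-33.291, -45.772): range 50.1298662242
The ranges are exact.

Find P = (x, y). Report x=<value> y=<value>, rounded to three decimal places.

eq1: (x + 30.640)² + (y − 20.735)² = 32.4979965610²
eq2: (x − 33.688)² + (y + 44.280)² = 58.9638022624²
eq3: (x + 33.291)² + (y + 45.772)² = 50.1298662242²
eq3−eq2, eq3−eq1 (x²,y² cancel):
  133.958·x + 2.984·y = -1071.493411
  5.302·x + 133.014·y = -377.733133
det = 133.958·133.014 − 2.984·5.302 = 17802.468244
x = (-1071.493411·133.014 − 2.984·-377.733133) / 17802.468244 = -7.942520
y = (133.958·-377.733133 − -1071.493411·5.302) / 17802.468244 = -2.523207

x=-7.943 y=-2.523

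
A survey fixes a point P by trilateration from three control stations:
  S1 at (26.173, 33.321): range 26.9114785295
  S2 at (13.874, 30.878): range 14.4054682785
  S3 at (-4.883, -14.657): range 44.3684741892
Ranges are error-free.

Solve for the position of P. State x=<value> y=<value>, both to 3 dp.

eq1: (x − 26.173)² + (y − 33.321)² = 26.9114785295²
eq2: (x − 13.874)² + (y − 30.878)² = 14.4054682785²
eq3: (x + 4.883)² + (y + 14.657)² = 44.3684741892²
eq1−eq2, eq1−eq3 (x²,y² cancel):
  -24.598·x − 4.886·y = -132.666050
  -62.112·x − 95.956·y = -2800.977457
det = -24.598·-95.956 − -4.886·-62.112 = 2056.846456
x = (-132.666050·-95.956 − -4.886·-2800.977457) / 2056.846456 = -0.464533
y = (-24.598·-2800.977457 − -132.666050·-62.112) / 2056.846456 = 29.490918

x=-0.465 y=29.491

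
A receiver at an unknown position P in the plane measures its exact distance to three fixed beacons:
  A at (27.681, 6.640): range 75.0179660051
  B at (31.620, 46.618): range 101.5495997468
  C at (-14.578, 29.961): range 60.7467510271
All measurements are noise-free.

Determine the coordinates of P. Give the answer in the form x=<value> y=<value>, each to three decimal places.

x=-40.306 y=-25.068

eq1: (x − 27.681)² + (y − 6.640)² = 75.0179660051²
eq2: (x − 31.620)² + (y − 46.618)² = 101.5495997468²
eq3: (x + 14.578)² + (y − 29.961)² = 60.7467510271²
eq1−eq2, eq1−eq3 (x²,y² cancel):
  7.878·x + 79.956·y = -2321.891022
  -84.518·x + 46.642·y = 2237.379707
det = 7.878·46.642 − 79.956·-84.518 = 7125.166884
x = (-2321.891022·46.642 − 79.956·2237.379707) / 7125.166884 = -40.306364
y = (7.878·2237.379707 − -2321.891022·-84.518) / 7125.166884 = -25.068256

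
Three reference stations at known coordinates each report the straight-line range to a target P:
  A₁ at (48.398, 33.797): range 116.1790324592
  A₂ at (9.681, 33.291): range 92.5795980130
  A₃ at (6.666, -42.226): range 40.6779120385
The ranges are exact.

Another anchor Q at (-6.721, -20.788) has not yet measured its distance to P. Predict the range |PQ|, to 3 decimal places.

38.613

eq1: (x − 48.398)² + (y − 33.797)² = 116.1790324592²
eq2: (x − 9.681)² + (y − 33.291)² = 92.5795980130²
eq3: (x − 6.666)² + (y + 42.226)² = 40.6779120385²
eq2−eq3, eq2−eq1 (x²,y² cancel):
  -6.030·x − 151.034·y = 7541.747630
  77.434·x + 1.012·y = -2643.994444
det = -6.030·1.012 − -151.034·77.434 = 11689.064396
x = (7541.747630·1.012 − -151.034·-2643.994444) / 11689.064396 = -33.510022
y = (-6.030·-2643.994444 − 7541.747630·77.434) / 11689.064396 = -48.596225
|P − Q| = √((-33.510022 − -6.721)² + (-48.596225 − -20.788)²) = 38.612810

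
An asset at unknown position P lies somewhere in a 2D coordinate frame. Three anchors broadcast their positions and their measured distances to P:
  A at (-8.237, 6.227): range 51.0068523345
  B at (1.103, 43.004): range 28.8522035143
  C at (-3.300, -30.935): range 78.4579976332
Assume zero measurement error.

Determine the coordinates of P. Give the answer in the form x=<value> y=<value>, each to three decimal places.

x=29.818 y=40.191

eq1: (x + 8.237)² + (y − 6.227)² = 51.0068523345²
eq2: (x − 1.103)² + (y − 43.004)² = 28.8522035143²
eq3: (x + 3.300)² + (y + 30.935)² = 78.4579976332²
eq2−eq3, eq2−eq1 (x²,y² cancel):
  -8.806·x − 147.878·y = -6205.904145
  -18.680·x − 73.554·y = -3513.186264
det = -8.806·-73.554 − -147.878·-18.680 = -2114.644516
x = (-6205.904145·-73.554 − -147.878·-3513.186264) / -2114.644516 = 29.817723
y = (-8.806·-3513.186264 − -6205.904145·-18.680) / -2114.644516 = 40.190760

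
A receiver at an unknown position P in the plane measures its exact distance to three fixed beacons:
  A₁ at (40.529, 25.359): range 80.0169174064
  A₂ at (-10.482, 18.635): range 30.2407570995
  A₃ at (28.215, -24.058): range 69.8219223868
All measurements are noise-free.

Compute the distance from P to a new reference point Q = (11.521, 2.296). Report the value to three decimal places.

eq1: (x − 40.529)² + (y − 25.359)² = 80.0169174064²
eq2: (x + 10.482)² + (y − 18.635)² = 30.2407570995²
eq3: (x − 28.215)² + (y + 24.058)² = 69.8219223868²
eq3−eq2, eq3−eq1 (x²,y² cancel):
  -77.394·x + 85.386·y = 3042.859416
  24.628·x + 98.834·y = -616.801092
det = -77.394·98.834 − 85.386·24.628 = -9752.045004
x = (3042.859416·98.834 − 85.386·-616.801092) / -9752.045004 = -36.238978
y = (-77.394·-616.801092 − 3042.859416·24.628) / -9752.045004 = 2.789450
|P − Q| = √((-36.238978 − 11.521)² + (2.789450 − 2.296)²) = 47.762527

47.763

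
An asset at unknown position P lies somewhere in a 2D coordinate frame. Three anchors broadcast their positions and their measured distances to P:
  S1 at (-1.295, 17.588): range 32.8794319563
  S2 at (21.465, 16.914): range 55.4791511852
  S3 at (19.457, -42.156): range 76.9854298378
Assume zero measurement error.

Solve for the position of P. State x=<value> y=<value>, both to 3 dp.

x=-33.899 y=13.341

eq1: (x + 1.295)² + (y − 17.588)² = 32.8794319563²
eq2: (x − 21.465)² + (y − 16.914)² = 55.4791511852²
eq3: (x − 19.457)² + (y + 42.156)² = 76.9854298378²
eq3−eq1, eq3−eq2 (x²,y² cancel):
  -41.504·x + 119.488·y = 3001.010946
  4.016·x + 118.140·y = 1439.946627
det = -41.504·118.140 − 119.488·4.016 = -5383.146368
x = (3001.010946·118.140 − 119.488·1439.946627) / -5383.146368 = -33.898965
y = (-41.504·1439.946627 − 3001.010946·4.016) / -5383.146368 = 13.340823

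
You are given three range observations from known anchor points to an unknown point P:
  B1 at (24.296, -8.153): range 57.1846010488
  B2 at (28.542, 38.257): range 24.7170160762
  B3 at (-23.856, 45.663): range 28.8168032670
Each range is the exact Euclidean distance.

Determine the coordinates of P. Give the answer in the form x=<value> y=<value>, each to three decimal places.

eq1: (x − 24.296)² + (y + 8.153)² = 57.1846010488²
eq2: (x − 28.542)² + (y − 38.257)² = 24.7170160762²
eq3: (x + 23.856)² + (y − 45.663)² = 28.8168032670²
eq3−eq2, eq3−eq1 (x²,y² cancel):
  104.796·x − 14.812·y = -156.497225
  96.304·x − 107.632·y = -4437.121727
det = 104.796·-107.632 − -14.812·96.304 = -9852.948224
x = (-156.497225·-107.632 − -14.812·-4437.121727) / -9852.948224 = 4.960803
y = (104.796·-4437.121727 − -156.497225·96.304) / -9852.948224 = 45.663622

x=4.961 y=45.664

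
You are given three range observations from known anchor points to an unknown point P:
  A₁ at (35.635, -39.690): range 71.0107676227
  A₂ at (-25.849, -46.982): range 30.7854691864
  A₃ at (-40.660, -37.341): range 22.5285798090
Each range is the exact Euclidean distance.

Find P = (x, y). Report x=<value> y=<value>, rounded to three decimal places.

eq1: (x − 35.635)² + (y + 39.690)² = 71.0107676227²
eq2: (x + 25.849)² + (y + 46.982)² = 30.7854691864²
eq3: (x + 40.660)² + (y + 37.341)² = 22.5285798090²
eq3−eq2, eq3−eq1 (x²,y² cancel):
  29.622·x − 19.282·y = -612.314961
  152.590·x − 4.698·y = -4737.428766
det = 29.622·-4.698 − -19.282·152.590 = 2803.076224
x = (-612.314961·-4.698 − -19.282·-4737.428766) / 2803.076224 = -31.561912
y = (29.622·-4737.428766 − -612.314961·152.590) / 2803.076224 = -16.731252

x=-31.562 y=-16.731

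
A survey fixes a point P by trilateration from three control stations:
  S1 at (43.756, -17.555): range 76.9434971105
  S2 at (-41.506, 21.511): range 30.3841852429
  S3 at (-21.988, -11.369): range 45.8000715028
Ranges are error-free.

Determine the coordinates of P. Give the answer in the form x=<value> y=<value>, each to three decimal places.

eq1: (x − 43.756)² + (y + 17.555)² = 76.9434971105²
eq2: (x + 41.506)² + (y − 21.511)² = 30.3841852429²
eq3: (x + 21.988)² + (y + 11.369)² = 45.8000715028²
eq3−eq1, eq3−eq2 (x²,y² cancel):
  131.488·x − 12.372·y = -2212.615942
  -39.036·x + 65.760·y = 2747.192689
det = 131.488·65.760 − -12.372·-39.036 = 8163.697488
x = (-2212.615942·65.760 − -12.372·2747.192689) / 8163.697488 = -13.659663
y = (131.488·2747.192689 − -2212.615942·-39.036) / 8163.697488 = 33.667489

x=-13.660 y=33.667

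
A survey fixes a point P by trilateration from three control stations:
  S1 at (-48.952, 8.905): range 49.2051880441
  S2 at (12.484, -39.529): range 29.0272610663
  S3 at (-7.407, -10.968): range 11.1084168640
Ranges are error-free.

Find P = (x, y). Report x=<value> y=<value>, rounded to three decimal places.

eq1: (x + 48.952)² + (y − 8.905)² = 49.2051880441²
eq2: (x − 12.484)² + (y + 39.529)² = 29.0272610663²
eq3: (x + 7.407)² + (y + 10.968)² = 11.1084168640²
eq1−eq2, eq1−eq3 (x²,y² cancel):
  122.872·x − 96.868·y = 821.363413
  83.090·x − 39.746·y = -2.683051
det = 122.872·-39.746 − -96.868·83.090 = 3165.091608
x = (821.363413·-39.746 − -96.868·-2.683051) / 3165.091608 = -10.396480
y = (122.872·-2.683051 − 821.363413·83.090) / 3165.091608 = -21.666595

x=-10.396 y=-21.667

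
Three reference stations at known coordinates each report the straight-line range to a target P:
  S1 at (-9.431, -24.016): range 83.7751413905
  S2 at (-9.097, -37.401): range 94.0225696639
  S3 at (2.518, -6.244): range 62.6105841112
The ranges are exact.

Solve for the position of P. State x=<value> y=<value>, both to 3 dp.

x=46.075 y=38.733

eq1: (x + 9.431)² + (y + 24.016)² = 83.7751413905²
eq2: (x + 9.097)² + (y + 37.401)² = 94.0225696639²
eq3: (x − 2.518)² + (y + 6.244)² = 62.6105841112²
eq2−eq1, eq2−eq3 (x²,y² cancel):
  -0.668·x + 26.770·y = 1006.091098
  23.230·x + 62.314·y = 3483.896013
det = -0.668·62.314 − 26.770·23.230 = -663.492852
x = (1006.091098·62.314 − 26.770·3483.896013) / -663.492852 = 46.074853
y = (-0.668·3483.896013 − 1006.091098·23.230) / -663.492852 = 38.732503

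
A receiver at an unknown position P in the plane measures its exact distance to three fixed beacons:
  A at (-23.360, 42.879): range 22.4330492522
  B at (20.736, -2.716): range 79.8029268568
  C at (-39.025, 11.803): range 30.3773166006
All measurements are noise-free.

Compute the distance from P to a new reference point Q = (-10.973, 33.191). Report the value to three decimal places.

eq1: (x + 23.360)² + (y − 42.879)² = 22.4330492522²
eq2: (x − 20.736)² + (y + 2.716)² = 79.8029268568²
eq3: (x + 39.025)² + (y − 11.803)² = 30.3773166006²
eq3−eq1, eq3−eq2 (x²,y² cancel):
  31.330·x + 62.152·y = 1141.576472
  119.522·x − 29.038·y = -6670.628853
det = 31.330·-29.038 − 62.152·119.522 = -8338.291884
x = (1141.576472·-29.038 − 62.152·-6670.628853) / -8338.291884 = -45.746039
y = (31.330·-6670.628853 − 1141.576472·119.522) / -8338.291884 = 41.427466
|P − Q| = √((-45.746039 − -10.973)² + (41.427466 − 33.191)²) = 35.735188

35.735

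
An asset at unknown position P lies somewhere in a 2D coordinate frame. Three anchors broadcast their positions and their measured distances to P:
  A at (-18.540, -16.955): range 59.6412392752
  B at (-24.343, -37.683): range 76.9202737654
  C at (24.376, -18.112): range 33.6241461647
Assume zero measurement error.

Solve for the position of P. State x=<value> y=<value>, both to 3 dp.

eq1: (x + 18.540)² + (y + 16.955)² = 59.6412392752²
eq2: (x + 24.343)² + (y + 37.683)² = 76.9202737654²
eq3: (x − 24.376)² + (y + 18.112)² = 33.6241461647²
eq2−eq1, eq2−eq3 (x²,y² cancel):
  11.606·x + 41.456·y = 978.264581
  97.438·x + 39.142·y = 3695.789093
det = 11.606·39.142 − 41.456·97.438 = -3585.107676
x = (978.264581·39.142 − 41.456·3695.789093) / -3585.107676 = 32.055216
y = (11.606·3695.789093 − 978.264581·97.438) / -3585.107676 = 14.623498

x=32.055 y=14.623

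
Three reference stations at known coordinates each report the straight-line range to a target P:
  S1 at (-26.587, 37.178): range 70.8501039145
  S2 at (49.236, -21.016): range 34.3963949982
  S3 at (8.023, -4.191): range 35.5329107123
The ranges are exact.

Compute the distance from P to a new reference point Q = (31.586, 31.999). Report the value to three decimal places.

21.547

eq1: (x + 26.587)² + (y − 37.178)² = 70.8501039145²
eq2: (x − 49.236)² + (y + 21.016)² = 34.3963949982²
eq3: (x − 8.023)² + (y + 4.191)² = 35.5329107123²
eq3−eq2, eq3−eq1 (x²,y² cancel):
  82.426·x − 33.650·y = 2863.398697
  -69.220·x + 82.738·y = -1750.010238
det = 82.426·82.738 − -33.650·-69.220 = 4490.509388
x = (2863.398697·82.738 − -33.650·-1750.010238) / 4490.509388 = 39.644508
y = (82.426·-1750.010238 − 2863.398697·-69.220) / 4490.509388 = 12.016034
|P − Q| = √((39.644508 − 31.586)² + (12.016034 − 31.999)²) = 21.546658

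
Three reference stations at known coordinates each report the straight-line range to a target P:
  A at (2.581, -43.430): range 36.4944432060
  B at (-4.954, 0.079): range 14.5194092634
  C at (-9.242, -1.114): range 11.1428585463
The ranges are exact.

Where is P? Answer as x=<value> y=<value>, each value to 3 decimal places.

eq1: (x − 2.581)² + (y + 43.430)² = 36.4944432060²
eq2: (x + 4.954)² + (y − 0.079)² = 14.5194092634²
eq3: (x + 9.242)² + (y + 1.114)² = 11.1428585463²
eq1−eq2, eq1−eq3 (x²,y² cancel):
  -15.070·x + 87.018·y = -747.246964
  -23.646·x + 84.632·y = -598.489813
det = -15.070·84.632 − 87.018·-23.646 = 782.223388
x = (-747.246964·84.632 − 87.018·-598.489813) / 782.223388 = -14.269093
y = (-15.070·-598.489813 − -747.246964·-23.646) / 782.223388 = -11.058427

x=-14.269 y=-11.058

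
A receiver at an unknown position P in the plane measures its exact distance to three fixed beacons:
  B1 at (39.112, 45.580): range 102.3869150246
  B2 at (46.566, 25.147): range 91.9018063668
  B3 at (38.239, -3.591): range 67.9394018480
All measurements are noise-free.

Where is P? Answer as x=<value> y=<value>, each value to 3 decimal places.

eq1: (x − 39.112)² + (y − 45.580)² = 102.3869150246²
eq2: (x − 46.566)² + (y − 25.147)² = 91.9018063668²
eq3: (x − 38.239)² + (y + 3.591)² = 67.9394018480²
eq1−eq3, eq1−eq2 (x²,y² cancel):
  -1.746·x − 98.342·y = 3735.149503
  14.908·x − 40.866·y = 1230.617376
det = -1.746·-40.866 − -98.342·14.908 = 1537.434572
x = (3735.149503·-40.866 − -98.342·1230.617376) / 1537.434572 = -20.566238
y = (-1.746·1230.617376 − 3735.149503·14.908) / 1537.434572 = -37.616083

x=-20.566 y=-37.616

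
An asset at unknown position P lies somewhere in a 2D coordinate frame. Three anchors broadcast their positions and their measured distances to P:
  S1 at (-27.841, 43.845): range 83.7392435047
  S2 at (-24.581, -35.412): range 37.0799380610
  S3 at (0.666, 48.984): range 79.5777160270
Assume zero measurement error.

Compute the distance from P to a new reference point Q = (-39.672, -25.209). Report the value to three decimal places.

51.940

eq1: (x + 27.841)² + (y − 43.845)² = 83.7392435047²
eq2: (x + 24.581)² + (y + 35.412)² = 37.0799380610²
eq3: (x − 0.666)² + (y − 48.984)² = 79.5777160270²
eq3−eq2, eq3−eq1 (x²,y² cancel):
  -50.494·x − 168.792·y = 4416.050574
  -57.014·x − 10.278·y = -382.018521
det = -50.494·-10.278 − -168.792·-57.014 = -9104.529756
x = (4416.050574·-10.278 − -168.792·-382.018521) / -9104.529756 = 12.067602
y = (-50.494·-382.018521 − 4416.050574·-57.014) / -9104.529756 = -29.772691
|P − Q| = √((12.067602 − -39.672)² + (-29.772691 − -25.209)²) = 51.940482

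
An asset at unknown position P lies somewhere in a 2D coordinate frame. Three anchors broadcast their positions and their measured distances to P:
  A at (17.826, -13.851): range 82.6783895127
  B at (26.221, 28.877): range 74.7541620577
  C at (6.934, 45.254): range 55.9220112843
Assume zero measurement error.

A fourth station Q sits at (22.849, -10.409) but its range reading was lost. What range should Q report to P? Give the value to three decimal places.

84.815

eq1: (x − 17.826)² + (y + 13.851)² = 82.6783895127²
eq2: (x − 26.221)² + (y − 28.877)² = 74.7541620577²
eq3: (x − 6.934)² + (y − 45.254)² = 55.9220112843²
eq1−eq3, eq1−eq2 (x²,y² cancel):
  -21.784·x + 118.210·y = 5294.833141
  16.790·x + 85.456·y = 2259.336840
det = -21.784·85.456 − 118.210·16.790 = -3846.319404
x = (5294.833141·85.456 − 118.210·2259.336840) / -3846.319404 = -48.201679
y = (-21.784·2259.336840 − 5294.833141·16.790) / -3846.319404 = 35.909041
|P − Q| = √((-48.201679 − 22.849)² + (35.909041 − -10.409)²) = 84.814857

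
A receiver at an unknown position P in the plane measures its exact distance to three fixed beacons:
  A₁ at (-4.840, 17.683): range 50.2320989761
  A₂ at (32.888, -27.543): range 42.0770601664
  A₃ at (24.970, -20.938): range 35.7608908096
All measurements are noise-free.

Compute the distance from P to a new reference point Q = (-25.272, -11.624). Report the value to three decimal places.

eq1: (x + 4.840)² + (y − 17.683)² = 50.2320989761²
eq2: (x − 32.888)² + (y + 27.543)² = 42.0770601664²
eq3: (x − 24.970)² + (y + 20.938)² = 35.7608908096²
eq1−eq2, eq1−eq3 (x²,y² cancel):
  75.456·x − 90.452·y = 2256.908079
  59.620·x − 77.242·y = 1970.209111
det = 75.456·-77.242 − -90.452·59.620 = -435.624112
x = (2256.908079·-77.242 − -90.452·1970.209111) / -435.624112 = -8.909655
y = (75.456·1970.209111 − 2256.908079·59.620) / -435.624112 = -32.383972
|P − Q| = √((-8.909655 − -25.272)² + (-32.383972 − -11.624)²) = 26.432986

26.433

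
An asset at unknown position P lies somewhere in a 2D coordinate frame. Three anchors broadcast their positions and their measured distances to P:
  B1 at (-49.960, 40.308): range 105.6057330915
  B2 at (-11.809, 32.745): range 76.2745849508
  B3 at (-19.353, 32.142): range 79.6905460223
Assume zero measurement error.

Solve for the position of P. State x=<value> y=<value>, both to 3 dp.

x=25.044 y=-34.036

eq1: (x + 49.960)² + (y − 40.308)² = 105.6057330915²
eq2: (x + 11.809)² + (y − 32.745)² = 76.2745849508²
eq3: (x + 19.353)² + (y − 32.142)² = 79.6905460223²
eq3−eq2, eq3−eq1 (x²,y² cancel):
  15.088·x + 1.206·y = 336.811549
  -61.214·x + 16.332·y = -2088.898045
det = 15.088·16.332 − 1.206·-61.214 = 320.241300
x = (336.811549·16.332 − 1.206·-2088.898045) / 320.241300 = 25.043669
y = (15.088·-2088.898045 − 336.811549·-61.214) / 320.241300 = -34.035933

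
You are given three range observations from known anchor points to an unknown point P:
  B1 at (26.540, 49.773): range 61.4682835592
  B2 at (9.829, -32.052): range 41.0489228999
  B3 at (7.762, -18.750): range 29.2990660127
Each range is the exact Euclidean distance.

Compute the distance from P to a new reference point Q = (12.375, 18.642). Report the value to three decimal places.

eq1: (x − 26.540)² + (y − 49.773)² = 61.4682835592²
eq2: (x − 9.829)² + (y + 32.052)² = 41.0489228999²
eq3: (x − 7.762)² + (y + 18.750)² = 29.2990660127²
eq2−eq1, eq2−eq3 (x²,y² cancel):
  33.422·x + 163.650·y = -35.552628
  -4.134·x + 26.604·y = 114.450001
det = 33.422·26.604 − 163.650·-4.134 = 1565.687988
x = (-35.552628·26.604 − 163.650·114.450001) / 1565.687988 = -12.566734
y = (33.422·114.450001 − -35.552628·-4.134) / 1565.687988 = 2.349238
|P − Q| = √((-12.566734 − 12.375)² + (2.349238 − 18.642)²) = 29.791680

29.792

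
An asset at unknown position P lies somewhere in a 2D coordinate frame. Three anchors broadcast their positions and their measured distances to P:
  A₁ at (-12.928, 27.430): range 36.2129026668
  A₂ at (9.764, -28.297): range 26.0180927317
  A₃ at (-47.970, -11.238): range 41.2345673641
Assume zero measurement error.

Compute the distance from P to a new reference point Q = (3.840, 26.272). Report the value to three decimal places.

eq1: (x + 12.928)² + (y − 27.430)² = 36.2129026668²
eq2: (x − 9.764)² + (y + 28.297)² = 26.0180927317²
eq3: (x + 47.970)² + (y + 11.238)² = 41.2345673641²
eq1−eq2, eq1−eq3 (x²,y² cancel):
  45.384·x − 111.454·y = 610.950991
  -70.084·x − 77.336·y = 1118.960234
det = 45.384·-77.336 − -111.454·-70.084 = -11320.959160
x = (610.950991·-77.336 − -111.454·1118.960234) / -11320.959160 = -6.842538
y = (45.384·1118.960234 − 610.950991·-70.084) / -11320.959160 = -8.267920
|P − Q| = √((-6.842538 − 3.840)² + (-8.267920 − 26.272)²) = 36.154151

36.154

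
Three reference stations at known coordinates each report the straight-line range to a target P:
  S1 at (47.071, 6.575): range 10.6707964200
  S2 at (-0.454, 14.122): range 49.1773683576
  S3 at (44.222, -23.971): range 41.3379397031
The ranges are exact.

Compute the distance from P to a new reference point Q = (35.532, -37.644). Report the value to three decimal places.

56.320

eq1: (x − 47.071)² + (y − 6.575)² = 10.6707964200²
eq2: (x + 0.454)² + (y − 14.122)² = 49.1773683576²
eq3: (x − 44.222)² + (y + 23.971)² = 41.3379397031²
eq2−eq3, eq2−eq1 (x²,y² cancel):
  89.352·x − 76.186·y = 3040.145425
  95.050·x − 15.094·y = 4363.820328
det = 89.352·-15.094 − -76.186·95.050 = 5892.800212
x = (3040.145425·-15.094 − -76.186·4363.820328) / 5892.800212 = 48.631219
y = (89.352·4363.820328 − 3040.145425·95.050) / 5892.800212 = 17.131117
|P − Q| = √((48.631219 − 35.532)² + (17.131117 − -37.644)²) = 56.319650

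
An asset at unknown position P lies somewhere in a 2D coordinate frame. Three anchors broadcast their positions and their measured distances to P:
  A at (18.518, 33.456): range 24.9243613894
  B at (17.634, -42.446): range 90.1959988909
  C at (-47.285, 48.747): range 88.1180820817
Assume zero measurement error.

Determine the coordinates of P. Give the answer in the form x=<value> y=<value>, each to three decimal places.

x=40.742 y=44.740

eq1: (x − 18.518)² + (y − 33.456)² = 24.9243613894²
eq2: (x − 17.634)² + (y + 42.446)² = 90.1959988909²
eq3: (x + 47.285)² + (y − 48.747)² = 88.1180820817²
eq2−eq3, eq2−eq1 (x²,y² cancel):
  -129.838·x + 182.386·y = 2870.042188
  1.768·x + 151.804·y = 6863.693813
det = -129.838·151.804 − 182.386·1.768 = -20032.386200
x = (2870.042188·151.804 − 182.386·6863.693813) / -20032.386200 = 40.741915
y = (-129.838·6863.693813 − 2870.042188·1.768) / -20032.386200 = 44.739678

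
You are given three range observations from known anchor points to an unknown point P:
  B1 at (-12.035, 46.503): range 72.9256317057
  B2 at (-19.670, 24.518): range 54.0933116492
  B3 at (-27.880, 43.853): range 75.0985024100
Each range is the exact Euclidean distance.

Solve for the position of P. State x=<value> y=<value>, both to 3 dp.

eq1: (x + 12.035)² + (y − 46.503)² = 72.9256317057²
eq2: (x + 19.670)² + (y − 24.518)² = 54.0933116492²
eq3: (x + 27.880)² + (y − 43.853)² = 75.0985024100²
eq2−eq1, eq2−eq3 (x²,y² cancel):
  15.270·x + 43.970·y = -1072.732385
  -16.420·x + 38.670·y = -1001.359914
det = 15.270·38.670 − 43.970·-16.420 = 1312.478300
x = (-1072.732385·38.670 − 43.970·-1001.359914) / 1312.478300 = 1.940782
y = (15.270·-1001.359914 − -1072.732385·-16.420) / 1312.478300 = -25.070915

x=1.941 y=-25.071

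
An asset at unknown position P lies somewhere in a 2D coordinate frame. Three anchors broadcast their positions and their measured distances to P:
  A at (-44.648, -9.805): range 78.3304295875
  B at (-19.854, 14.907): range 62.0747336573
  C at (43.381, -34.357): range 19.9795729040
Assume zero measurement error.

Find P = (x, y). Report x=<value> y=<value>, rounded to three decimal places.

eq1: (x + 44.648)² + (y + 9.805)² = 78.3304295875²
eq2: (x + 19.854)² + (y − 14.907)² = 62.0747336573²
eq3: (x − 43.381)² + (y + 34.357)² = 19.9795729040²
eq2−eq1, eq2−eq3 (x²,y² cancel):
  -49.588·x − 49.424·y = -809.201677
  126.470·x − 98.528·y = 5900.003870
det = -49.588·-98.528 − -49.424·126.470 = 11136.459744
x = (-809.201677·-98.528 − -49.424·5900.003870) / 11136.459744 = 33.343704
y = (-49.588·5900.003870 − -809.201677·126.470) / 11136.459744 = -17.081699

x=33.344 y=-17.082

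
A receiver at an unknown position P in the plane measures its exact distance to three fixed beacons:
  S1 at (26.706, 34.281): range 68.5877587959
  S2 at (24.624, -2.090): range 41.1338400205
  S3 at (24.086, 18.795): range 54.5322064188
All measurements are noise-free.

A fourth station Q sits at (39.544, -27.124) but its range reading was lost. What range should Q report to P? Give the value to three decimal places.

eq1: (x − 26.706)² + (y − 34.281)² = 68.5877587959²
eq2: (x − 24.624)² + (y + 2.090)² = 41.1338400205²
eq3: (x − 24.086)² + (y − 18.795)² = 54.5322064188²
eq2−eq1, eq2−eq3 (x²,y² cancel):
  4.164·x + 72.742·y = -1734.599941
  -1.076·x + 41.770·y = -959.090797
det = 4.164·41.770 − 72.742·-1.076 = 252.200672
x = (-1734.599941·41.770 − 72.742·-959.090797) / 252.200672 = -10.658404
y = (4.164·-959.090797 − -1734.599941·-1.076) / 252.200672 = -23.235797
|P − Q| = √((-10.658404 − 39.544)² + (-23.235797 − -27.124)²) = 50.352751

50.353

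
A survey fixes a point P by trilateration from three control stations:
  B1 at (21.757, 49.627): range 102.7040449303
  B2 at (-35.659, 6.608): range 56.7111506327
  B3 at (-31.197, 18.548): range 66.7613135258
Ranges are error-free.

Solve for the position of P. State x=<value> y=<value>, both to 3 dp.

eq1: (x − 21.757)² + (y − 49.627)² = 102.7040449303²
eq2: (x + 35.659)² + (y − 6.608)² = 56.7111506327²
eq3: (x + 31.197)² + (y − 18.548)² = 66.7613135258²
eq3−eq1, eq3−eq2 (x²,y² cancel):
  105.908·x + 62.158·y = -4472.122796
  -8.924·x − 23.880·y = 1238.867210
det = 105.908·-23.880 − 62.158·-8.924 = -1974.385048
x = (-4472.122796·-23.880 − 62.158·1238.867210) / -1974.385048 = -15.087627
y = (105.908·1238.867210 − -4472.122796·-8.924) / -1974.385048 = -46.240588

x=-15.088 y=-46.241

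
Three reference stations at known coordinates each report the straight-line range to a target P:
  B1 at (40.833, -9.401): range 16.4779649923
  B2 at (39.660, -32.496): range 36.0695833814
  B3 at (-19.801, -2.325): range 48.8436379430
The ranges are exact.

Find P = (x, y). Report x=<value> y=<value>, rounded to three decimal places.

x=28.858 y=1.918

eq1: (x − 40.833)² + (y + 9.401)² = 16.4779649923²
eq2: (x − 39.660)² + (y + 32.496)² = 36.0695833814²
eq3: (x + 19.801)² + (y + 2.325)² = 48.8436379430²
eq1−eq2, eq1−eq3 (x²,y² cancel):
  -2.346·x − 46.190·y = -156.298589
  -121.268·x + 14.152·y = -3472.405101
det = -2.346·14.152 − -46.190·-121.268 = -5634.569512
x = (-156.298589·14.152 − -46.190·-3472.405101) / -5634.569512 = 28.857986
y = (-2.346·-3472.405101 − -156.298589·-121.268) / -5634.569512 = 1.918115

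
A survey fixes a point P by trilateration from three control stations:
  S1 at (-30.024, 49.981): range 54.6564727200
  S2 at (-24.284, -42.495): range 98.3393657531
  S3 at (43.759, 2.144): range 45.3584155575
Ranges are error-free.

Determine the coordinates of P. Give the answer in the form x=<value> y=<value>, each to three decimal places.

eq1: (x + 30.024)² + (y − 49.981)² = 54.6564727200²
eq2: (x + 24.284)² + (y + 42.495)² = 98.3393657531²
eq3: (x − 43.759)² + (y − 2.144)² = 45.3584155575²
eq1−eq3, eq1−eq2 (x²,y² cancel):
  147.566·x − 95.674·y = -550.149972
  11.480·x − 184.952·y = -7687.304103
det = 147.566·-184.952 − -95.674·11.480 = -26194.289312
x = (-550.149972·-184.952 − -95.674·-7687.304103) / -26194.289312 = 24.193204
y = (147.566·-7687.304103 − -550.149972·11.480) / -26194.289312 = 43.065455

x=24.193 y=43.065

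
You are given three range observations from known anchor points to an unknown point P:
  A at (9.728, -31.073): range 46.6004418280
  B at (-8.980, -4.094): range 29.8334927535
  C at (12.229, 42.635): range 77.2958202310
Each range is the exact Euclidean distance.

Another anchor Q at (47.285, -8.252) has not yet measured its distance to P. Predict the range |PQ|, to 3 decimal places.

eq1: (x − 9.728)² + (y + 31.073)² = 46.6004418280²
eq2: (x + 8.980)² + (y + 4.094)² = 29.8334927535²
eq3: (x − 12.229)² + (y − 42.635)² = 77.2958202310²
eq1−eq2, eq1−eq3 (x²,y² cancel):
  -37.416·x + 53.958·y = 318.799812
  5.002·x + 147.416·y = -2895.916294
det = -37.416·147.416 − 53.958·5.002 = -5785.614972
x = (318.799812·147.416 − 53.958·-2895.916294) / -5785.614972 = -35.130932
y = (-37.416·-2895.916294 − 318.799812·5.002) / -5785.614972 = -18.452484
|P − Q| = √((-35.130932 − 47.285)² + (-18.452484 − -8.252)²) = 83.044781

83.045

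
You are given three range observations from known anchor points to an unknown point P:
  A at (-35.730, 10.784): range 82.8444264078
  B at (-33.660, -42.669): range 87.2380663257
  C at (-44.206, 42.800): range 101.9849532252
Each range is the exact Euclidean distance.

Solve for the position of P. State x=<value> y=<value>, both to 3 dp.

eq1: (x + 35.730)² + (y − 10.784)² = 82.8444264078²
eq2: (x + 33.660)² + (y + 42.669)² = 87.2380663257²
eq3: (x + 44.206)² + (y − 42.800)² = 101.9849532252²
eq2−eq3, eq2−eq1 (x²,y² cancel):
  -21.092·x + 170.938·y = -1958.079193
  -4.140·x + 106.906·y = -813.430376
det = -21.092·106.906 − 170.938·-4.140 = -1547.178032
x = (-1958.079193·106.906 − 170.938·-813.430376) / -1547.178032 = 45.427385
y = (-21.092·-813.430376 − -1958.079193·-4.140) / -1547.178032 = -5.849634

x=45.427 y=-5.850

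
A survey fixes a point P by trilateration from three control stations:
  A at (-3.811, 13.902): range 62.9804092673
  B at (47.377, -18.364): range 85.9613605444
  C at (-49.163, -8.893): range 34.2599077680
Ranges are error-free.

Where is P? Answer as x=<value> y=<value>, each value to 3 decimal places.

x=-35.711 y=-40.402

eq1: (x + 3.811)² + (y − 13.902)² = 62.9804092673²
eq2: (x − 47.377)² + (y + 18.364)² = 85.9613605444²
eq3: (x + 49.163)² + (y + 8.893)² = 34.2599077680²
eq2−eq1, eq2−eq3 (x²,y² cancel):
  -102.376·x + 64.532·y = 1048.796255
  -193.080·x + 18.942·y = 6129.883619
det = -102.376·18.942 − 64.532·-193.080 = 10520.632368
x = (1048.796255·18.942 − 64.532·6129.883619) / 10520.632368 = -35.711480
y = (-102.376·6129.883619 − 1048.796255·-193.080) / 10520.632368 = -40.401695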